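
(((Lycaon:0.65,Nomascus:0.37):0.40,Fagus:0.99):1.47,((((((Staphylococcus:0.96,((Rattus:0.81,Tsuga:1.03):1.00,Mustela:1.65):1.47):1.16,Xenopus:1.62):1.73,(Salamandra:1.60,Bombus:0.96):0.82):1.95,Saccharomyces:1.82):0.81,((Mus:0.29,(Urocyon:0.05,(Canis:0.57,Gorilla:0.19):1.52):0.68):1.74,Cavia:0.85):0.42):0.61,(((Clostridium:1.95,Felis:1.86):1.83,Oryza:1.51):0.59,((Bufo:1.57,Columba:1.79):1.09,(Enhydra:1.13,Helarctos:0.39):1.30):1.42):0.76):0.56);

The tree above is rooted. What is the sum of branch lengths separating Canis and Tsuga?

The path runs Canis → … → MRCA → … → Tsuga; the MRCA is the node subtending (((((Staphylococcus,((Rattus,Tsuga),Mustela)),Xenopus),(Salamandra,Bombus)),Saccharomyces),((Mus,(Urocyon,(Canis,Gorilla))),Cavia)).
Branch lengths along that path: 0.57 + 1.52 + 0.68 + 1.74 + 0.42 + 0.81 + 1.95 + 1.73 + 1.16 + 1.47 + 1.00 + 1.03 = 14.08.

14.08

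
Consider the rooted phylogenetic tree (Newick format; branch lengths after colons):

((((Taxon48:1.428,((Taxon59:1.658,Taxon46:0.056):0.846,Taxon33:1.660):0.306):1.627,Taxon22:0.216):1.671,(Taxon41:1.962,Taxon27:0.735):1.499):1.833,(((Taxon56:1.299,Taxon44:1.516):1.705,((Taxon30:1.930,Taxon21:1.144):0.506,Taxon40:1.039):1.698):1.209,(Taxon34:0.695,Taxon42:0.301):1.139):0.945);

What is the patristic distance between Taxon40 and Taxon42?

The path runs Taxon40 → … → MRCA → … → Taxon42; the MRCA is the node subtending (((Taxon56,Taxon44),((Taxon30,Taxon21),Taxon40)),(Taxon34,Taxon42)).
Branch lengths along that path: 1.039 + 1.698 + 1.209 + 1.139 + 0.301 = 5.386.

5.386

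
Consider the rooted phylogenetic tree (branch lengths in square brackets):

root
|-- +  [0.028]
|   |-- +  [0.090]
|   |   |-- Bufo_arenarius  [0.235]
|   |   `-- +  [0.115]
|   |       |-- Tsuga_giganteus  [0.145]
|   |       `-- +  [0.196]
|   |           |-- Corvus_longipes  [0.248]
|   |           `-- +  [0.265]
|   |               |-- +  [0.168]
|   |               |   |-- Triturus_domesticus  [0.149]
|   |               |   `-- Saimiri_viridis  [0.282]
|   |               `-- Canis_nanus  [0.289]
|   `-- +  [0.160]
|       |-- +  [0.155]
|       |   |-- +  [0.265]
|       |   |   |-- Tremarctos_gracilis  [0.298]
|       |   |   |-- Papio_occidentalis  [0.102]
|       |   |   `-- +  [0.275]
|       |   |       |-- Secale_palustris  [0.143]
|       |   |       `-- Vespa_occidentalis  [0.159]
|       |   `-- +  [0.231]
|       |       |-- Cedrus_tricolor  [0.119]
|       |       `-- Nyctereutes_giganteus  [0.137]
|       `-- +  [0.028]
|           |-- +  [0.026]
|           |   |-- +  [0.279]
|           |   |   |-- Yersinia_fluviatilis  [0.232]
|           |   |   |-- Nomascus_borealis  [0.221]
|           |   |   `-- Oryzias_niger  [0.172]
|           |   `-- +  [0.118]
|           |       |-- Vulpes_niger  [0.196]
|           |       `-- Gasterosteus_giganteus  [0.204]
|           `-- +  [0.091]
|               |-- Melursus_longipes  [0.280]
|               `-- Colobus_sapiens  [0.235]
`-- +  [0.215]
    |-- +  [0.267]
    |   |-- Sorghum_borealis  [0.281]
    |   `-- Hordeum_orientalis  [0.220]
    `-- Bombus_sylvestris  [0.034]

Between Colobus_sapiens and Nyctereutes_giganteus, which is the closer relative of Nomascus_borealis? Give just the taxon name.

Colobus_sapiens

The MRCA of Nomascus_borealis and Colobus_sapiens subtends (((Yersinia_fluviatilis,Nomascus_borealis,Oryzias_niger),(Vulpes_niger,Gasterosteus_giganteus)),(Melursus_longipes,Colobus_sapiens)) (7 taxa).
The MRCA of Nomascus_borealis and Nyctereutes_giganteus subtends (((Tremarctos_gracilis,Papio_occidentalis,(Secale_palustris,Vespa_occidentalis)),(Cedrus_tricolor,Nyctereutes_giganteus)),(((Yersinia_fluviatilis,Nomascus_borealis,Oryzias_niger),(Vulpes_niger,Gasterosteus_giganteus)),(Melursus_longipes,Colobus_sapiens))) (13 taxa).
The first is nested inside the second, so Nomascus_borealis shares a more recent common ancestor with Colobus_sapiens.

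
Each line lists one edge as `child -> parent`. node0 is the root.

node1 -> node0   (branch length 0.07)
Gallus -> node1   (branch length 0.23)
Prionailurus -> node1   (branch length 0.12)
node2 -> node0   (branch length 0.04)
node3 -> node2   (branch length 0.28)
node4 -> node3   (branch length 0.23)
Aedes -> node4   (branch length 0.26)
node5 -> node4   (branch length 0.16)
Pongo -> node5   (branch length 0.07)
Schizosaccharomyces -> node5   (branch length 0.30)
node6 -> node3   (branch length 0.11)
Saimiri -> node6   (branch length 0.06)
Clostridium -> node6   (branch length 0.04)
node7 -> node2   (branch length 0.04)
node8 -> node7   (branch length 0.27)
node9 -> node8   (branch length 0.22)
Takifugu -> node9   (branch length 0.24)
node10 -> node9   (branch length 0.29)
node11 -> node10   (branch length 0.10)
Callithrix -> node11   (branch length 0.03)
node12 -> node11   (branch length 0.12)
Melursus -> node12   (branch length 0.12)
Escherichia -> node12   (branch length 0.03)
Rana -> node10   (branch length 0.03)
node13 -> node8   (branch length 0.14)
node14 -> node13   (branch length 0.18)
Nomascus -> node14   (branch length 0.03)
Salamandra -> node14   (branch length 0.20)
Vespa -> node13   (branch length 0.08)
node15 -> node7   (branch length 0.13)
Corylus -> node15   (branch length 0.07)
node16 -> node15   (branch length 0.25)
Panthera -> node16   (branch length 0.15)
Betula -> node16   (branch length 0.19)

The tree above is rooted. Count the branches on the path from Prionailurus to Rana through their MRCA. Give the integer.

The MRCA of Prionailurus and Rana is the root of the tree.
From Prionailurus up to that node: 2 branches. From Rana up to the same node: 6 branches. Total: 2 + 6 = 8.

8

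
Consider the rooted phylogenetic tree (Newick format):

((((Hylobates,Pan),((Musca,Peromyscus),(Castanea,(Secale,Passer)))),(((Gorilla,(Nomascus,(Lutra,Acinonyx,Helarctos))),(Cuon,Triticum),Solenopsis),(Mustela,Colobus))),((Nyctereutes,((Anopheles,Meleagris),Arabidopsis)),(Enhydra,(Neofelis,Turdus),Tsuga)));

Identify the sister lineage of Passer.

Passer attaches to the tree at the node subtending (Secale,Passer).
The other lineage descending from that same node — the sister group — is the single tip Secale.

Secale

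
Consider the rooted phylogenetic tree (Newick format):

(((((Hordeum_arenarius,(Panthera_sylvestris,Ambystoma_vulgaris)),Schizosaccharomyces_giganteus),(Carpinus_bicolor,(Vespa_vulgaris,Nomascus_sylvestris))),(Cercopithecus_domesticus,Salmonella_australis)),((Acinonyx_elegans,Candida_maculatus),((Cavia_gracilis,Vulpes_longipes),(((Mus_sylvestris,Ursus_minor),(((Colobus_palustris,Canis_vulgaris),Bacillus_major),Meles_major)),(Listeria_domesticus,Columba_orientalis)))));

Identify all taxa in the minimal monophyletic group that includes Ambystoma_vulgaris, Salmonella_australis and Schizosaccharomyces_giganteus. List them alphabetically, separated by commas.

Ambystoma_vulgaris, Carpinus_bicolor, Cercopithecus_domesticus, Hordeum_arenarius, Nomascus_sylvestris, Panthera_sylvestris, Salmonella_australis, Schizosaccharomyces_giganteus, Vespa_vulgaris

Tracing Ambystoma_vulgaris: it sits inside (Panthera_sylvestris,Ambystoma_vulgaris).
Tracing Salmonella_australis: it sits inside (Cercopithecus_domesticus,Salmonella_australis).
Tracing Schizosaccharomyces_giganteus: it sits inside ((Hordeum_arenarius,(Panthera_sylvestris,Ambystoma_vulgaris)),Schizosaccharomyces_giganteus).
The smallest clade enclosing all 3 is ((((Hordeum_arenarius,(Panthera_sylvestris,Ambystoma_vulgaris)),Schizosaccharomyces_giganteus),(Carpinus_bicolor,(Vespa_vulgaris,Nomascus_sylvestris))),(Cercopithecus_domesticus,Salmonella_australis)); the answer is its 9 terminal taxa in alphabetical order.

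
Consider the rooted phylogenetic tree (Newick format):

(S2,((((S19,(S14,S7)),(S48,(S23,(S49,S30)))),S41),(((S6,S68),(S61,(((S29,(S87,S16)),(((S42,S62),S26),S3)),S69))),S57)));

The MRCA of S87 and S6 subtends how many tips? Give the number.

11

The MRCA of S87 and S6 is the node subtending ((S6,S68),(S61,(((S29,(S87,S16)),(((S42,S62),S26),S3)),S69))).
That clade contains 11 terminal taxa: S16, S26, S29, S3, S42, S6, S61, S62, S68, S69, S87.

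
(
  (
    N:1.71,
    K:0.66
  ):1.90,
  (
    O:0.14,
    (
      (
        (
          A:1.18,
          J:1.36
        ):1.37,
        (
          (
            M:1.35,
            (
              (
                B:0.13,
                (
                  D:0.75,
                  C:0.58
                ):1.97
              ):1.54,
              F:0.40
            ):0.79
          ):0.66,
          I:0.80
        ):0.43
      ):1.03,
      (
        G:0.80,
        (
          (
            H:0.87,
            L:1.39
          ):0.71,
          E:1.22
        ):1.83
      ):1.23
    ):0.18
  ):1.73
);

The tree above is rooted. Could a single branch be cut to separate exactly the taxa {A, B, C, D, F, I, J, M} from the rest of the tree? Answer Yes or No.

Yes

The most recent common ancestor of these taxa subtends ((A,J),((M,((B,(D,C)),F)),I)).
That clade has exactly 8 tips — every listed taxon and nothing else — so the group is monophyletic.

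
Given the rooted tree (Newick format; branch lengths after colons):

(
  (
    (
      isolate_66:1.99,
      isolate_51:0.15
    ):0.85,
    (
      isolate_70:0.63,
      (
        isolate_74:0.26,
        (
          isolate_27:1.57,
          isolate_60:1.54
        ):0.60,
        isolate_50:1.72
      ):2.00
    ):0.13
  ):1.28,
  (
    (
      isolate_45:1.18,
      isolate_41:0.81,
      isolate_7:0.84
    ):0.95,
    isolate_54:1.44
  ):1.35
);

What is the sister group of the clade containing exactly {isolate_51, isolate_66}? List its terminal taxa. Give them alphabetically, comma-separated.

The clade containing exactly {isolate_51, isolate_66} attaches to the tree at the node subtending ((isolate_66,isolate_51),(isolate_70,(isolate_74,(isolate_27,isolate_60),isolate_50))).
The other lineage descending from that same node — the sister group — is (isolate_70,(isolate_74,(isolate_27,isolate_60),isolate_50)); its 5 tips in alphabetical order are the answer.

isolate_27, isolate_50, isolate_60, isolate_70, isolate_74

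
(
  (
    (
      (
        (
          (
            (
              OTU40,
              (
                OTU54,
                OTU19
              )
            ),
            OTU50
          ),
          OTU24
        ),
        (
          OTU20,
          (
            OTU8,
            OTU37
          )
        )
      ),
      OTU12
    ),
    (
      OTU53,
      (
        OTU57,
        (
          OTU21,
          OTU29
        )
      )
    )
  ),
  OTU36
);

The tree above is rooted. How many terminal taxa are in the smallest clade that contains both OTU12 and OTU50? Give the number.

The MRCA of OTU12 and OTU50 is the node subtending (((((OTU40,(OTU54,OTU19)),OTU50),OTU24),(OTU20,(OTU8,OTU37))),OTU12).
That clade contains 9 terminal taxa: OTU12, OTU19, OTU20, OTU24, OTU37, OTU40, OTU50, OTU54, OTU8.

9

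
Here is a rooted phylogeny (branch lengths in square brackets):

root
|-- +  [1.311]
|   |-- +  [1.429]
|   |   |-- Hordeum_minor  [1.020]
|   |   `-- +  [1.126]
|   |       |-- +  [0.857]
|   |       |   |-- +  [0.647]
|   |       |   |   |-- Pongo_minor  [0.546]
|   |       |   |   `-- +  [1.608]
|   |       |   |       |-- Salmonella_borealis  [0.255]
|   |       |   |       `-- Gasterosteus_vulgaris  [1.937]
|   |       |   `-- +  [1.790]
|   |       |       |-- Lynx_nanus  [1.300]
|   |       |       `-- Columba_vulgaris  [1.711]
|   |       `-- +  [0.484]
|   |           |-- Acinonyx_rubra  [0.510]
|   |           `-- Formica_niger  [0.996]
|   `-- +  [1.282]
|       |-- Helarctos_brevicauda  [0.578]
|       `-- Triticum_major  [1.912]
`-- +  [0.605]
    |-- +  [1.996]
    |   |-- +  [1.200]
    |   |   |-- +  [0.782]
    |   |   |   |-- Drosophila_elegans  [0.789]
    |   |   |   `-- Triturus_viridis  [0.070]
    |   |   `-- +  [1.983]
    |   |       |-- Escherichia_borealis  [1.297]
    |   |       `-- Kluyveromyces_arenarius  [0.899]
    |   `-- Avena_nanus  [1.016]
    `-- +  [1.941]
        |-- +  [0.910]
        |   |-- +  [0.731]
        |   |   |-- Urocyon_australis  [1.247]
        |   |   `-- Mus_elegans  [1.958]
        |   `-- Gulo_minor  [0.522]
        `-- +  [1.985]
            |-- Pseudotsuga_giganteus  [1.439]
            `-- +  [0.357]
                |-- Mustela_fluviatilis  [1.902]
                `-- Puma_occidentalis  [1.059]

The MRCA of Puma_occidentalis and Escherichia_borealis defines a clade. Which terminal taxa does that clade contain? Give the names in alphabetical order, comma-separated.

Tracing Puma_occidentalis: it sits inside (Mustela_fluviatilis,Puma_occidentalis).
Tracing Escherichia_borealis: it sits inside (Escherichia_borealis,Kluyveromyces_arenarius).
The smallest clade enclosing both is ((((Drosophila_elegans,Triturus_viridis),(Escherichia_borealis,Kluyveromyces_arenarius)),Avena_nanus),(((Urocyon_australis,Mus_elegans),Gulo_minor),(Pseudotsuga_giganteus,(Mustela_fluviatilis,Puma_occidentalis)))); the answer is its 11 terminal taxa in alphabetical order.

Avena_nanus, Drosophila_elegans, Escherichia_borealis, Gulo_minor, Kluyveromyces_arenarius, Mus_elegans, Mustela_fluviatilis, Pseudotsuga_giganteus, Puma_occidentalis, Triturus_viridis, Urocyon_australis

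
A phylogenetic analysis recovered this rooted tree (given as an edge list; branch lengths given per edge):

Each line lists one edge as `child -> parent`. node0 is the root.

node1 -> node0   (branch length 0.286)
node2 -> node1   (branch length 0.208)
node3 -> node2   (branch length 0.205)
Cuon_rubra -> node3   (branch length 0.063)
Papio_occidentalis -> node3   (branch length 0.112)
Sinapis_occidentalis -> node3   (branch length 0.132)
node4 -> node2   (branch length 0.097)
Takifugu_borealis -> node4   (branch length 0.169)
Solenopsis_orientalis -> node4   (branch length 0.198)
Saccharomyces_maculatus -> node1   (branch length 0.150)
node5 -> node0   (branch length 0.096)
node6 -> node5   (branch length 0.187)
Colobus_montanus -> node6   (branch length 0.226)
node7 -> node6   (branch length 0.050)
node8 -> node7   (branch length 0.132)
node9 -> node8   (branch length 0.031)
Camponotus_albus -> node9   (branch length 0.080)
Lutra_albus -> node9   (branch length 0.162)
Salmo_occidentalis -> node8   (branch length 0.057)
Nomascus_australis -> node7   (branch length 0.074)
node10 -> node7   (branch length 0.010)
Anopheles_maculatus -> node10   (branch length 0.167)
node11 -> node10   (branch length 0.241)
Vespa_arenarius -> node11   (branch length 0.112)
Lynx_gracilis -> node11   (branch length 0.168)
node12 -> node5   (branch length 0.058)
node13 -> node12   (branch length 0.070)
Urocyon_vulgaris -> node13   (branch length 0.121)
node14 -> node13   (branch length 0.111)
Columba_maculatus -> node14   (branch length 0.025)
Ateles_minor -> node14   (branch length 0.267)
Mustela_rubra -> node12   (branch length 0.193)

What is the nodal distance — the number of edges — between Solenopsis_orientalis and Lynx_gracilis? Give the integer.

The MRCA of Solenopsis_orientalis and Lynx_gracilis is the root of the tree.
From Solenopsis_orientalis up to that node: 4 branches. From Lynx_gracilis up to the same node: 6 branches. Total: 4 + 6 = 10.

10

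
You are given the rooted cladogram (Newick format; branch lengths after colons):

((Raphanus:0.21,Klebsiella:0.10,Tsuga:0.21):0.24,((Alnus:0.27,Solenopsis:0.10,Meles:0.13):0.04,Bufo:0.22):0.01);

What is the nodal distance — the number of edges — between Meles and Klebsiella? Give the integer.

5

The MRCA of Meles and Klebsiella is the root of the tree.
From Meles up to that node: 3 branches. From Klebsiella up to the same node: 2 branches. Total: 3 + 2 = 5.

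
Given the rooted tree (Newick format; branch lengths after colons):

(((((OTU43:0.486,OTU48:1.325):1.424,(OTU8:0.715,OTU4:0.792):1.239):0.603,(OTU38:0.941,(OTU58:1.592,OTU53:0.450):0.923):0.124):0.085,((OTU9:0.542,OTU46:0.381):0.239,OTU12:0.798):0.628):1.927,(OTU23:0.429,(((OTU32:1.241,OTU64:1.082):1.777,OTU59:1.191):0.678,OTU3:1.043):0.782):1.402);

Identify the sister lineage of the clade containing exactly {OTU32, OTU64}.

The clade containing exactly {OTU32, OTU64} attaches to the tree at the node subtending ((OTU32,OTU64),OTU59).
The other lineage descending from that same node — the sister group — is the single tip OTU59.

OTU59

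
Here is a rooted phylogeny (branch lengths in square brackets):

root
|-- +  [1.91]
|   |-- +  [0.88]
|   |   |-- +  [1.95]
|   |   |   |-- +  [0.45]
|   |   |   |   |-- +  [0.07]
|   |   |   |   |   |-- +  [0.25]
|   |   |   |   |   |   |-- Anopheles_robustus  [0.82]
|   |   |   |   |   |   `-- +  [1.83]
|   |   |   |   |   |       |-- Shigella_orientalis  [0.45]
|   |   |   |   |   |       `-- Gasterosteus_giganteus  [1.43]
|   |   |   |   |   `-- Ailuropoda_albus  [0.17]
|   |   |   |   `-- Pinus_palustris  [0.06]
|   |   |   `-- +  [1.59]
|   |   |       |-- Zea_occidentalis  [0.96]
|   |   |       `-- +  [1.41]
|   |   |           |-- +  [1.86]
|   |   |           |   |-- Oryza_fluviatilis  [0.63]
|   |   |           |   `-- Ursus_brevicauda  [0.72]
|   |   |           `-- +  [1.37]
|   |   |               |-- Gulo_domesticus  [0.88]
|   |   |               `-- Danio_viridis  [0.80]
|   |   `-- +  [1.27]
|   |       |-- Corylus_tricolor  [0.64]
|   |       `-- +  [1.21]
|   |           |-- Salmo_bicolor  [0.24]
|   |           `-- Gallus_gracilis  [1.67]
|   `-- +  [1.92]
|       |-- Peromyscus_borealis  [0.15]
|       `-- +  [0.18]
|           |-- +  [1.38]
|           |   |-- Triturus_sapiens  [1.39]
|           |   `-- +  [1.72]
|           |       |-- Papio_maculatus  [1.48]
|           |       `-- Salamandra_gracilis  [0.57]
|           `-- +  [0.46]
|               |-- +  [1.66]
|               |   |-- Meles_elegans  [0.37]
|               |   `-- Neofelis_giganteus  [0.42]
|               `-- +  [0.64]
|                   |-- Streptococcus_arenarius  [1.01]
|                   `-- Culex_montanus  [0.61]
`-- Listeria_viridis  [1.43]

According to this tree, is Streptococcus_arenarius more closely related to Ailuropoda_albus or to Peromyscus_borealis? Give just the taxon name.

The MRCA of Streptococcus_arenarius and Peromyscus_borealis subtends (Peromyscus_borealis,((Triturus_sapiens,(Papio_maculatus,Salamandra_gracilis)),((Meles_elegans,Neofelis_giganteus),(Streptococcus_arenarius,Culex_montanus)))) (8 taxa).
The MRCA of Streptococcus_arenarius and Ailuropoda_albus subtends ((((((Anopheles_robustus,(Shigella_orientalis,Gasterosteus_giganteus)),Ailuropoda_albus),Pinus_palustris),(Zea_occidentalis,((Oryza_fluviatilis,Ursus_brevicauda),(Gulo_domesticus,Danio_viridis)))),(Corylus_tricolor,(Salmo_bicolor,Gallus_gracilis))),(Peromyscus_borealis,((Triturus_sapiens,(Papio_maculatus,Salamandra_gracilis)),((Meles_elegans,Neofelis_giganteus),(Streptococcus_arenarius,Culex_montanus))))) (21 taxa).
The first is nested inside the second, so Streptococcus_arenarius shares a more recent common ancestor with Peromyscus_borealis.

Peromyscus_borealis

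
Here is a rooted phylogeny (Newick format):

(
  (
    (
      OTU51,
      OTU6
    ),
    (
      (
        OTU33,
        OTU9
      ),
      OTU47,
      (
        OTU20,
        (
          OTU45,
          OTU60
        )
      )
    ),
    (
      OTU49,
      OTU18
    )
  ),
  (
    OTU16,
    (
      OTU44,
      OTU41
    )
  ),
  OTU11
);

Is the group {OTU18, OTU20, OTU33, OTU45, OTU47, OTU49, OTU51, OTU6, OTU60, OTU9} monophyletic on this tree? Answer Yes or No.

The most recent common ancestor of these taxa subtends ((OTU51,OTU6),((OTU33,OTU9),OTU47,(OTU20,(OTU45,OTU60))),(OTU49,OTU18)).
That clade has exactly 10 tips — every listed taxon and nothing else — so the group is monophyletic.

Yes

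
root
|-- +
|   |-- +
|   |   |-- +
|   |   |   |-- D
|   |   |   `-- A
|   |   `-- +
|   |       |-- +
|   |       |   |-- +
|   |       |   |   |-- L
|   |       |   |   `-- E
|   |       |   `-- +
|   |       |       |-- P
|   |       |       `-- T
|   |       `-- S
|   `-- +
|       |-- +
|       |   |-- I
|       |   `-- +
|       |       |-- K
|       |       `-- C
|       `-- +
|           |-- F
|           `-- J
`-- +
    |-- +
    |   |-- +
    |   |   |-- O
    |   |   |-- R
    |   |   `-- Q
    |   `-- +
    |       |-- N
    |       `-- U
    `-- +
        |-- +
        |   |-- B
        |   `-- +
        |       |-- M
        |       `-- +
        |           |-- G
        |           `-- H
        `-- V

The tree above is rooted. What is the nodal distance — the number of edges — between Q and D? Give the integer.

8

The MRCA of Q and D is the root of the tree.
From Q up to that node: 4 branches. From D up to the same node: 4 branches. Total: 4 + 4 = 8.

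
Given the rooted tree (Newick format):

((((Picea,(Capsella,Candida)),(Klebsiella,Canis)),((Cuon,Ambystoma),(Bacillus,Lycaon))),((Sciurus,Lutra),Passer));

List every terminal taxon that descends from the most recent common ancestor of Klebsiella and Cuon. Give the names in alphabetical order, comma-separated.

Tracing Klebsiella: it sits inside (Klebsiella,Canis).
Tracing Cuon: it sits inside (Cuon,Ambystoma).
The smallest clade enclosing both is (((Picea,(Capsella,Candida)),(Klebsiella,Canis)),((Cuon,Ambystoma),(Bacillus,Lycaon))); the answer is its 9 terminal taxa in alphabetical order.

Ambystoma, Bacillus, Candida, Canis, Capsella, Cuon, Klebsiella, Lycaon, Picea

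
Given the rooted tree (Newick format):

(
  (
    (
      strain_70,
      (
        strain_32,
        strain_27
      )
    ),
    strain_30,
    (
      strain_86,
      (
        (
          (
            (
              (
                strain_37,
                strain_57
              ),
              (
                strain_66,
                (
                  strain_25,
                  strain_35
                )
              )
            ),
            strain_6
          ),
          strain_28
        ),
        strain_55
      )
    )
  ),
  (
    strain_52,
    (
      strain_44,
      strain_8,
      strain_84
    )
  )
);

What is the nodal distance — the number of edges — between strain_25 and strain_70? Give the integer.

10

The MRCA of strain_25 and strain_70 is the node subtending ((strain_70,(strain_32,strain_27)),strain_30,(strain_86,(((((strain_37,strain_57),(strain_66,(strain_25,strain_35))),strain_6),strain_28),strain_55))).
From strain_25 up to that node: 8 branches. From strain_70 up to the same node: 2 branches. Total: 8 + 2 = 10.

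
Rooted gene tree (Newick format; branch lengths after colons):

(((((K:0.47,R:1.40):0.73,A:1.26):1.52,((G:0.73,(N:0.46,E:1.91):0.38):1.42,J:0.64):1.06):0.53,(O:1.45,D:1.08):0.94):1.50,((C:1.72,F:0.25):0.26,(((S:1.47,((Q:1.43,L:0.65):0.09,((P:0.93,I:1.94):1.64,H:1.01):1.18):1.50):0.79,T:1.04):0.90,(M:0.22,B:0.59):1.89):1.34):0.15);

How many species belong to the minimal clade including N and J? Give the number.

The MRCA of N and J is the node subtending ((G,(N,E)),J).
That clade contains 4 terminal taxa: E, G, J, N.

4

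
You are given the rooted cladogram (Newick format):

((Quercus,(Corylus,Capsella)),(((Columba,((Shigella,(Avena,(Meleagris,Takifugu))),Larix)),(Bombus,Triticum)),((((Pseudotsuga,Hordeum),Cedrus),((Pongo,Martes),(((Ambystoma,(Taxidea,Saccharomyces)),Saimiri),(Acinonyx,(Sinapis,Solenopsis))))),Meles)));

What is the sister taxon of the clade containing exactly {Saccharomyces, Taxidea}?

Ambystoma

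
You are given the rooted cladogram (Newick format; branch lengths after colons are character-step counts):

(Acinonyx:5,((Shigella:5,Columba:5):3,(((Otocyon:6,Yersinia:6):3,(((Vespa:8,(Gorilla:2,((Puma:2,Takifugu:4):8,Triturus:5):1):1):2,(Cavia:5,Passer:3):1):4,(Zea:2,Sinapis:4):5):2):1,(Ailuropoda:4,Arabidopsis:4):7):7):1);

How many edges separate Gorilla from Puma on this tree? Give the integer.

The MRCA of Gorilla and Puma is the node subtending (Gorilla,((Puma,Takifugu),Triturus)).
From Gorilla up to that node: 1 branch. From Puma up to the same node: 3 branches. Total: 1 + 3 = 4.

4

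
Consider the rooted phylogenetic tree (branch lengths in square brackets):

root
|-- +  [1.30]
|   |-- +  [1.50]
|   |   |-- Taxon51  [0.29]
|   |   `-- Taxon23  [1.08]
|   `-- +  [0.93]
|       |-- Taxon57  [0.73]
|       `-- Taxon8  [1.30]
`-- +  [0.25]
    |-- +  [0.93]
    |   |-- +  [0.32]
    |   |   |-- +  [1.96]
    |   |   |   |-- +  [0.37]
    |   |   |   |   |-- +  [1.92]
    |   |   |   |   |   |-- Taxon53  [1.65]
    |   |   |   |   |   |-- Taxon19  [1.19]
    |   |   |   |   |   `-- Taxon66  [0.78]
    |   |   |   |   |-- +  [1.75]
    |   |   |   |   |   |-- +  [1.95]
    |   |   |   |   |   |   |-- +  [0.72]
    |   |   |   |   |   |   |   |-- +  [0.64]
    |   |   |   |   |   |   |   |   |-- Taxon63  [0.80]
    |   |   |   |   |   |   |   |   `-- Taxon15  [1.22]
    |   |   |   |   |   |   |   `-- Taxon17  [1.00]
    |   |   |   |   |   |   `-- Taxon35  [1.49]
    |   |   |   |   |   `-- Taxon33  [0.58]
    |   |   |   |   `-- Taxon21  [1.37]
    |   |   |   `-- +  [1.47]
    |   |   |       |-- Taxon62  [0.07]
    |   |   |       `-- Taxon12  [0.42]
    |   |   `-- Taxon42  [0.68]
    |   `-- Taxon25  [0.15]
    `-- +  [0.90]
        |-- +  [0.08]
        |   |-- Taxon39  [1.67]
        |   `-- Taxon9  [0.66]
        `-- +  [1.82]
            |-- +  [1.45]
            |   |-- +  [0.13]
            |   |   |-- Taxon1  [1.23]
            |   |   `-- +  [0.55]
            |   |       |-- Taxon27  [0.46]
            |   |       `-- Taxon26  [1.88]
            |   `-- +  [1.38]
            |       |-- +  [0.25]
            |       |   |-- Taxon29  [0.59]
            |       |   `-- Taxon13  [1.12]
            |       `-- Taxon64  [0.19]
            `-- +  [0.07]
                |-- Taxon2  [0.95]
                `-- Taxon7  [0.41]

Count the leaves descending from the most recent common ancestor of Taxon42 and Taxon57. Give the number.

27

The MRCA of Taxon42 and Taxon57 is the root, so the clade is the entire tree.
That clade contains 27 terminal taxa: Taxon1, Taxon12, Taxon13, Taxon15, Taxon17, Taxon19, Taxon2, Taxon21, Taxon23, Taxon25, Taxon26, Taxon27, Taxon29, Taxon33, Taxon35, Taxon39, Taxon42, Taxon51, Taxon53, Taxon57, Taxon62, Taxon63, Taxon64, Taxon66, Taxon7, Taxon8, Taxon9.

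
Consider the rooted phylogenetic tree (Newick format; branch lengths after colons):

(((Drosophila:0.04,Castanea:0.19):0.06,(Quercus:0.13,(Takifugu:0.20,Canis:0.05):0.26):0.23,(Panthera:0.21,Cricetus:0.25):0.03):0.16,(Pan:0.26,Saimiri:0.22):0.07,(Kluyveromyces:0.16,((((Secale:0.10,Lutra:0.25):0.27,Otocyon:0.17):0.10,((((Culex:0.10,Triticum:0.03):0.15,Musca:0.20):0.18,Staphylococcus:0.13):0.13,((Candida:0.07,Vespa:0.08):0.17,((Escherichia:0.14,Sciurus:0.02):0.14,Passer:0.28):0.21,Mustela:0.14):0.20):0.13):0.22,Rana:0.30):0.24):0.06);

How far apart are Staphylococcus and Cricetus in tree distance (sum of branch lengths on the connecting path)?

1.35

The path runs Staphylococcus → … → MRCA → … → Cricetus; the MRCA is the root of the tree.
Branch lengths along that path: 0.13 + 0.13 + 0.13 + 0.22 + 0.24 + 0.06 + 0.16 + 0.03 + 0.25 = 1.35.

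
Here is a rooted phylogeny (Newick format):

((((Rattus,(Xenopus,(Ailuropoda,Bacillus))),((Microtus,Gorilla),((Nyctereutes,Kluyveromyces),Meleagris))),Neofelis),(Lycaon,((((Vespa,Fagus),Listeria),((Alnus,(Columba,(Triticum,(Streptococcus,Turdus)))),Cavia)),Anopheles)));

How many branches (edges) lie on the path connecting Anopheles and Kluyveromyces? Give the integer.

The MRCA of Anopheles and Kluyveromyces is the root of the tree.
From Anopheles up to that node: 3 branches. From Kluyveromyces up to the same node: 6 branches. Total: 3 + 6 = 9.

9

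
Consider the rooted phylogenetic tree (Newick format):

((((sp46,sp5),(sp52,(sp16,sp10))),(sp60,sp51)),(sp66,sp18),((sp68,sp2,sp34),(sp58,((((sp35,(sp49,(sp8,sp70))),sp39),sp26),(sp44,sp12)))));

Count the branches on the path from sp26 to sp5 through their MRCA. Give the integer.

The MRCA of sp26 and sp5 is the root of the tree.
From sp26 up to that node: 5 branches. From sp5 up to the same node: 4 branches. Total: 5 + 4 = 9.

9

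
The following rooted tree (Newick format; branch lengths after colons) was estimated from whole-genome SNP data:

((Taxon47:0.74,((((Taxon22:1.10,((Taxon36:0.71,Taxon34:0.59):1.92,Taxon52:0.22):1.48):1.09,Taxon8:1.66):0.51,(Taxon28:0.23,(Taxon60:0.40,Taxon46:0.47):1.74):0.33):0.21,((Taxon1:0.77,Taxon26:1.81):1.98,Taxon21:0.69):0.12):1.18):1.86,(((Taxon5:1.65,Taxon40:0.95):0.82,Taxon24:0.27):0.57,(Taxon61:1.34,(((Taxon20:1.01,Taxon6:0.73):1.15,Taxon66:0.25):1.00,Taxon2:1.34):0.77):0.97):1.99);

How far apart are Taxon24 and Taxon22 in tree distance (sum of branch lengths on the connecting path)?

8.78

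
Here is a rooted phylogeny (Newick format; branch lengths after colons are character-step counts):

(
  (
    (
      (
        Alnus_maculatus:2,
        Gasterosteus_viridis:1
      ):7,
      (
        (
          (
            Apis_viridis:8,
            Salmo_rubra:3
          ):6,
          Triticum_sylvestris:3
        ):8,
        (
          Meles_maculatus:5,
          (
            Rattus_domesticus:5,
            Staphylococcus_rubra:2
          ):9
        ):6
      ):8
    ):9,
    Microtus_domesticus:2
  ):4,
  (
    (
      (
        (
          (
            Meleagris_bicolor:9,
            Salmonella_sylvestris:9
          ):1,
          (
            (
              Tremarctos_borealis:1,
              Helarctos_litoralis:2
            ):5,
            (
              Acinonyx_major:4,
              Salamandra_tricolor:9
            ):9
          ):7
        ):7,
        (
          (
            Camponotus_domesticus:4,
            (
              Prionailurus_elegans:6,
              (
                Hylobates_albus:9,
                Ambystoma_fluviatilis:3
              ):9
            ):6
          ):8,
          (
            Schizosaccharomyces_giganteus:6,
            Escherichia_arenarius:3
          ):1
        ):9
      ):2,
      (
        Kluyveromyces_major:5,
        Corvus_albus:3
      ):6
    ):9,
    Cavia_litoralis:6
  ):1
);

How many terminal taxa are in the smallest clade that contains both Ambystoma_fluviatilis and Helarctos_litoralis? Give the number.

12

The MRCA of Ambystoma_fluviatilis and Helarctos_litoralis is the node subtending (((Meleagris_bicolor,Salmonella_sylvestris),((Tremarctos_borealis,Helarctos_litoralis),(Acinonyx_major,Salamandra_tricolor))),((Camponotus_domesticus,(Prionailurus_elegans,(Hylobates_albus,Ambystoma_fluviatilis))),(Schizosaccharomyces_giganteus,Escherichia_arenarius))).
That clade contains 12 terminal taxa: Acinonyx_major, Ambystoma_fluviatilis, Camponotus_domesticus, Escherichia_arenarius, Helarctos_litoralis, Hylobates_albus, Meleagris_bicolor, Prionailurus_elegans, Salamandra_tricolor, Salmonella_sylvestris, Schizosaccharomyces_giganteus, Tremarctos_borealis.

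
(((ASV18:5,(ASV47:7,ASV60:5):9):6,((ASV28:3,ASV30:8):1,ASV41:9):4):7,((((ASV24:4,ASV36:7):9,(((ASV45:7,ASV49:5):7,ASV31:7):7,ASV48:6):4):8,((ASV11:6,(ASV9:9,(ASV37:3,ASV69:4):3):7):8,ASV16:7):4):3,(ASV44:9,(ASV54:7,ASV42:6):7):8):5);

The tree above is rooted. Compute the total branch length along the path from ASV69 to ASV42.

The path runs ASV69 → … → MRCA → … → ASV42; the MRCA is the node subtending ((((ASV24,ASV36),(((ASV45,ASV49),ASV31),ASV48)),((ASV11,(ASV9,(ASV37,ASV69))),ASV16)),(ASV44,(ASV54,ASV42))).
Branch lengths along that path: 4 + 3 + 7 + 8 + 4 + 3 + 8 + 7 + 6 = 50.

50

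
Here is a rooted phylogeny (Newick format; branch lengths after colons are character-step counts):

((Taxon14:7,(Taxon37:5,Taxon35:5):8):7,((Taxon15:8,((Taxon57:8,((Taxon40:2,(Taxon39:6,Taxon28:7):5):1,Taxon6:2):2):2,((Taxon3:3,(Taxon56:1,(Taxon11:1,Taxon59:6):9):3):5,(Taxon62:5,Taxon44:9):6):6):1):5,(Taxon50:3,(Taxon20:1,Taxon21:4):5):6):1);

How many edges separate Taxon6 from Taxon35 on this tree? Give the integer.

The MRCA of Taxon6 and Taxon35 is the root of the tree.
From Taxon6 up to that node: 6 branches. From Taxon35 up to the same node: 3 branches. Total: 6 + 3 = 9.

9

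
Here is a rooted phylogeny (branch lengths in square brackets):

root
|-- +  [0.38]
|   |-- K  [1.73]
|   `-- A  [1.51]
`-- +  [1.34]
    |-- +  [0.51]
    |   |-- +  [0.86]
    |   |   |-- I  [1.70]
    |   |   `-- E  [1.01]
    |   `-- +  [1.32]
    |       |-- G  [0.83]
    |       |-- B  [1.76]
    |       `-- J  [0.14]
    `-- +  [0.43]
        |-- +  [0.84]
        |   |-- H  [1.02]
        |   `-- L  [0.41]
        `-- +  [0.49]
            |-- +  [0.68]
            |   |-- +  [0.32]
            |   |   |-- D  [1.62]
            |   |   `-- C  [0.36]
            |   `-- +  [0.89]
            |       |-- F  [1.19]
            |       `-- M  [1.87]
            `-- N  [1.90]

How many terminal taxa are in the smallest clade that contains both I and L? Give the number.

The MRCA of I and L is the node subtending (((I,E),(G,B,J)),((H,L),(((D,C),(F,M)),N))).
That clade contains 12 terminal taxa: B, C, D, E, F, G, H, I, J, L, M, N.

12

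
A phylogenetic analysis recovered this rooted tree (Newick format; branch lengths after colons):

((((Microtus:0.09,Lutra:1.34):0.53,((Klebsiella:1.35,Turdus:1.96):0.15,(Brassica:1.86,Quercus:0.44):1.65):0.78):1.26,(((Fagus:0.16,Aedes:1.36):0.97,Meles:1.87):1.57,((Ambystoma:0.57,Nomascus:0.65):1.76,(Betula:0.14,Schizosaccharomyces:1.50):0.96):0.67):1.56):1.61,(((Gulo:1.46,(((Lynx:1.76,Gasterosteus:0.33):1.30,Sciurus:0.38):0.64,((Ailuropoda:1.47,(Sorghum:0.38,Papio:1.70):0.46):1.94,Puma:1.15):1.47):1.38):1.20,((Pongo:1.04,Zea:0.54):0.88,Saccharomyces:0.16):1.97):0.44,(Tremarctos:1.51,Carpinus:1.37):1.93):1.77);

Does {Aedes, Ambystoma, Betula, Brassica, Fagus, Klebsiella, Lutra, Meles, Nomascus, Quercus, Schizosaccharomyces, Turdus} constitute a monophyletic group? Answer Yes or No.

No

The MRCA of the listed taxa subtends (((Microtus,Lutra),((Klebsiella,Turdus),(Brassica,Quercus))),(((Fagus,Aedes),Meles),((Ambystoma,Nomascus),(Betula,Schizosaccharomyces)))).
That clade also contains Microtus, which is not in the proposed group, so the group is not monophyletic.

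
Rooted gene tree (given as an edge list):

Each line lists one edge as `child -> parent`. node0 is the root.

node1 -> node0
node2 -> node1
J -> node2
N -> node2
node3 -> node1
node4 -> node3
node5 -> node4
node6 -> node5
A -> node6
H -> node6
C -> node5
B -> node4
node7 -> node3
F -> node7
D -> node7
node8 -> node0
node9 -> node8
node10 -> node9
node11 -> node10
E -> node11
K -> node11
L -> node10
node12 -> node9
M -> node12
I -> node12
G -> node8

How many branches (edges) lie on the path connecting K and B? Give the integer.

9

The MRCA of K and B is the root of the tree.
From K up to that node: 5 branches. From B up to the same node: 4 branches. Total: 5 + 4 = 9.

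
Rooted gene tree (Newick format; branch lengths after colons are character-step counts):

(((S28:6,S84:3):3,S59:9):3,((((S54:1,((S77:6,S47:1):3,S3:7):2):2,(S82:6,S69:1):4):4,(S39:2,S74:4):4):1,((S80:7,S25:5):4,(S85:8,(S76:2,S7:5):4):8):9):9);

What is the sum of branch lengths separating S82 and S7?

The path runs S82 → … → MRCA → … → S7; the MRCA is the node subtending ((((S54,((S77,S47),S3)),(S82,S69)),(S39,S74)),((S80,S25),(S85,(S76,S7)))).
Branch lengths along that path: 6 + 4 + 4 + 1 + 9 + 8 + 4 + 5 = 41.

41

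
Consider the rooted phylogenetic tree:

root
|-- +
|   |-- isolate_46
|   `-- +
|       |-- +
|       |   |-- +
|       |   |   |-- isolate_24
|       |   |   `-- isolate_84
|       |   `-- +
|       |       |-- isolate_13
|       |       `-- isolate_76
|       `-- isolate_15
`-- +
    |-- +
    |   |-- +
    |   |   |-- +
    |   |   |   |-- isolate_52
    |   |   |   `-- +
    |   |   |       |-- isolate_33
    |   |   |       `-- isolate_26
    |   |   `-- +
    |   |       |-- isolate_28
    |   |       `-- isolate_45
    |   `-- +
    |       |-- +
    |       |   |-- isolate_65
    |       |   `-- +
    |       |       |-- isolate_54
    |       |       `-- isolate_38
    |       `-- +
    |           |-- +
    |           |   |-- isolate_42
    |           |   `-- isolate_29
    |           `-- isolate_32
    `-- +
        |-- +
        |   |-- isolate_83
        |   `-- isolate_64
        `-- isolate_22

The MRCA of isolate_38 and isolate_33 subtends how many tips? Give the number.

The MRCA of isolate_38 and isolate_33 is the node subtending (((isolate_52,(isolate_33,isolate_26)),(isolate_28,isolate_45)),((isolate_65,(isolate_54,isolate_38)),((isolate_42,isolate_29),isolate_32))).
That clade contains 11 terminal taxa: isolate_26, isolate_28, isolate_29, isolate_32, isolate_33, isolate_38, isolate_42, isolate_45, isolate_52, isolate_54, isolate_65.

11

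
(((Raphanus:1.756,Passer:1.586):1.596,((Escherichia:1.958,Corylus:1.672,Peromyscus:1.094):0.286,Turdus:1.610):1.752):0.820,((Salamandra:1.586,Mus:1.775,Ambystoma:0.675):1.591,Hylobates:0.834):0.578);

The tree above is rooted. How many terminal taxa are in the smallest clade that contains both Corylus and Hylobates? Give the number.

10

The MRCA of Corylus and Hylobates is the root, so the clade is the entire tree.
That clade contains 10 terminal taxa: Ambystoma, Corylus, Escherichia, Hylobates, Mus, Passer, Peromyscus, Raphanus, Salamandra, Turdus.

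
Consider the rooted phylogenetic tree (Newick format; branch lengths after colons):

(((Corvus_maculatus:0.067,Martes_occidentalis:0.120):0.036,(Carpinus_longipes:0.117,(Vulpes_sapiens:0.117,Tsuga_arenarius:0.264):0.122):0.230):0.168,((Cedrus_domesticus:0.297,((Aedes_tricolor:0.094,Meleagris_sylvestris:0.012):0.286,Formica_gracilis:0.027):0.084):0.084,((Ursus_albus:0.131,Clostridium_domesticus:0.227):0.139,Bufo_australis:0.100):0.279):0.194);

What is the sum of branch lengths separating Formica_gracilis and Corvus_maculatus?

0.660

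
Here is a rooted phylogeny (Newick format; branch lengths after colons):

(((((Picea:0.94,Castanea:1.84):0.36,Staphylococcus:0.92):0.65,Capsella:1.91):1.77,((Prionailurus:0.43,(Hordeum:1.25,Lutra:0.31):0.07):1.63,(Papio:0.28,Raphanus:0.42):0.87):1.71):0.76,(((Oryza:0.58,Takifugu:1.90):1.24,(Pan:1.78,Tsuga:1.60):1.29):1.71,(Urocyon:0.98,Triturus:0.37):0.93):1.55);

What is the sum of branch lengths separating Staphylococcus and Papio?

6.20

The path runs Staphylococcus → … → MRCA → … → Papio; the MRCA is the node subtending ((((Picea,Castanea),Staphylococcus),Capsella),((Prionailurus,(Hordeum,Lutra)),(Papio,Raphanus))).
Branch lengths along that path: 0.92 + 0.65 + 1.77 + 1.71 + 0.87 + 0.28 = 6.20.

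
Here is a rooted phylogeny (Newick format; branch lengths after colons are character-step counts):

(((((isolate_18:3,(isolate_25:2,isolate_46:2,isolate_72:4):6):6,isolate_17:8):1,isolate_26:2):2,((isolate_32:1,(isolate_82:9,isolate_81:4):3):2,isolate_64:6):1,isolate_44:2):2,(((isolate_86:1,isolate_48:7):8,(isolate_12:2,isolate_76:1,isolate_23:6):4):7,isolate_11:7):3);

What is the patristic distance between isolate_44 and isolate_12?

20

The path runs isolate_44 → … → MRCA → … → isolate_12; the MRCA is the root of the tree.
Branch lengths along that path: 2 + 2 + 3 + 7 + 4 + 2 = 20.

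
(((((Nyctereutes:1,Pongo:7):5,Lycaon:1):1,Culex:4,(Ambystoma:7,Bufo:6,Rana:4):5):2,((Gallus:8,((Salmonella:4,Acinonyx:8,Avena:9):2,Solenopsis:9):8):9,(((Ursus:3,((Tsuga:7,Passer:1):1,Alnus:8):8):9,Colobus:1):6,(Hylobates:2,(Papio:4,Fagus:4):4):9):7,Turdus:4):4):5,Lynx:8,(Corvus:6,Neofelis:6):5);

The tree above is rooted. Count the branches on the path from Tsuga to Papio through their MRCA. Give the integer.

8

The MRCA of Tsuga and Papio is the node subtending (((Ursus,((Tsuga,Passer),Alnus)),Colobus),(Hylobates,(Papio,Fagus))).
From Tsuga up to that node: 5 branches. From Papio up to the same node: 3 branches. Total: 5 + 3 = 8.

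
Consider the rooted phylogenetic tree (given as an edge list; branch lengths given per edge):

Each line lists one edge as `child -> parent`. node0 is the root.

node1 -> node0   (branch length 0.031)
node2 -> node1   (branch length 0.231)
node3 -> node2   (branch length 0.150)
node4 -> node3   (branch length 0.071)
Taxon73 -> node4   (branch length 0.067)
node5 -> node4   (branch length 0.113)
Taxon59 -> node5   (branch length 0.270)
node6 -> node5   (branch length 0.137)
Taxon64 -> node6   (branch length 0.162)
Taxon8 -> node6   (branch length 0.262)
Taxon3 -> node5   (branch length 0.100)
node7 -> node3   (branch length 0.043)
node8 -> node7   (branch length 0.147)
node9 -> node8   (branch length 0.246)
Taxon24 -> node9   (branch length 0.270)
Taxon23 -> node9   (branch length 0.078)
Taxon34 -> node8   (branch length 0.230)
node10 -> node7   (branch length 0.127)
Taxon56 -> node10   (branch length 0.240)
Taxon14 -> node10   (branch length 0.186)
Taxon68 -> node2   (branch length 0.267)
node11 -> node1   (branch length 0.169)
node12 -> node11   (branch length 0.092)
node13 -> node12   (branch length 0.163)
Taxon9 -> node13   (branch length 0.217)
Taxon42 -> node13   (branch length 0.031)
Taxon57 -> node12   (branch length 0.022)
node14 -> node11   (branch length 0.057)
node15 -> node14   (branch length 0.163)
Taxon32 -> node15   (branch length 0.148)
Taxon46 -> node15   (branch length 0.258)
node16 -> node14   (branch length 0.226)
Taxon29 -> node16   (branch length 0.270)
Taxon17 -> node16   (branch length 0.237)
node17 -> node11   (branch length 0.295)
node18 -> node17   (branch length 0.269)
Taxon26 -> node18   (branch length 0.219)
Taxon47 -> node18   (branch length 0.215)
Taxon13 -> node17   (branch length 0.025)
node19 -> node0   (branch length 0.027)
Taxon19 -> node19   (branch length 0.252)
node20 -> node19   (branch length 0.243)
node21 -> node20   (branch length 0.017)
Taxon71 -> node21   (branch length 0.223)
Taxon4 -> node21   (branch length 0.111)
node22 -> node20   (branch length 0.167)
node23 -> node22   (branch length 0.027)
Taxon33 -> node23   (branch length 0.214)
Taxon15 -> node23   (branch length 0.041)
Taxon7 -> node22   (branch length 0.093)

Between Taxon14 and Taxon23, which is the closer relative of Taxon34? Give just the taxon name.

The MRCA of Taxon34 and Taxon23 subtends ((Taxon24,Taxon23),Taxon34) (3 taxa).
The MRCA of Taxon34 and Taxon14 subtends (((Taxon24,Taxon23),Taxon34),(Taxon56,Taxon14)) (5 taxa).
The first is nested inside the second, so Taxon34 shares a more recent common ancestor with Taxon23.

Taxon23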